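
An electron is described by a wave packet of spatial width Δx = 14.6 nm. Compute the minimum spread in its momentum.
3.612 × 10^-27 kg·m/s

For a wave packet, the spatial width Δx and momentum spread Δp are related by the uncertainty principle:
ΔxΔp ≥ ℏ/2

The minimum momentum spread is:
Δp_min = ℏ/(2Δx)
Δp_min = (1.055e-34 J·s) / (2 × 1.460e-08 m)
Δp_min = 3.612e-27 kg·m/s

A wave packet cannot have both a well-defined position and well-defined momentum.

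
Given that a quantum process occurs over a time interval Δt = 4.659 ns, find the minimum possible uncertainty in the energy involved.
70.639 neV

Using the energy-time uncertainty principle:
ΔEΔt ≥ ℏ/2

The minimum uncertainty in energy is:
ΔE_min = ℏ/(2Δt)
ΔE_min = (1.055e-34 J·s) / (2 × 4.659e-09 s)
ΔE_min = 1.132e-26 J = 70.639 neV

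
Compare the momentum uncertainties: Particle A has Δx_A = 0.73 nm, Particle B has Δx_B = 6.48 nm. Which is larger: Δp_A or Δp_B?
Particle A has the larger minimum momentum uncertainty, by a factor of 8.88.

For each particle, the minimum momentum uncertainty is Δp_min = ℏ/(2Δx):

Particle A: Δp_A = ℏ/(2×7.300e-10 m) = 7.223e-26 kg·m/s
Particle B: Δp_B = ℏ/(2×6.480e-09 m) = 8.137e-27 kg·m/s

Ratio: Δp_A/Δp_B = 8.88

Since Δp_min ∝ 1/Δx, the particle with smaller position uncertainty (A) has larger momentum uncertainty.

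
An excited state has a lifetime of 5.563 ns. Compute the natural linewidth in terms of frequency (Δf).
14.305 MHz

Using the energy-time uncertainty principle and E = hf:
ΔEΔt ≥ ℏ/2
hΔf·Δt ≥ ℏ/2

The minimum frequency uncertainty is:
Δf = ℏ/(2hτ) = 1/(4πτ)
Δf = 1/(4π × 5.563e-09 s)
Δf = 1.430e+07 Hz = 14.305 MHz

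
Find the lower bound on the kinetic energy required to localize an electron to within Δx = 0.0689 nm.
2.006 eV

Localizing a particle requires giving it sufficient momentum uncertainty:

1. From uncertainty principle: Δp ≥ ℏ/(2Δx)
   Δp_min = (1.055e-34 J·s) / (2 × 6.890e-11 m)
   Δp_min = 7.653e-25 kg·m/s

2. This momentum uncertainty corresponds to kinetic energy:
   KE ≈ (Δp)²/(2m) = (7.653e-25)²/(2 × 9.109e-31 kg)
   KE = 3.215e-19 J = 2.006 eV

Tighter localization requires more energy.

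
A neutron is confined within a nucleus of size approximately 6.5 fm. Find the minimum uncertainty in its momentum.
8.112 × 10^-21 kg·m/s

Using the Heisenberg uncertainty principle:
ΔxΔp ≥ ℏ/2

With Δx ≈ L = 6.500e-15 m (the confinement size):
Δp_min = ℏ/(2Δx)
Δp_min = (1.055e-34 J·s) / (2 × 6.500e-15 m)
Δp_min = 8.112e-21 kg·m/s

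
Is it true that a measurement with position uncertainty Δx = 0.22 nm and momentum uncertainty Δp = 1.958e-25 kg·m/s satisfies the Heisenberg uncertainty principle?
No, it violates the uncertainty principle (impossible measurement).

Calculate the product ΔxΔp:
ΔxΔp = (2.200e-10 m) × (1.958e-25 kg·m/s)
ΔxΔp = 4.308e-35 J·s

Compare to the minimum allowed value ℏ/2:
ℏ/2 = 5.273e-35 J·s

Since ΔxΔp = 4.308e-35 J·s < 5.273e-35 J·s = ℏ/2,
the measurement violates the uncertainty principle.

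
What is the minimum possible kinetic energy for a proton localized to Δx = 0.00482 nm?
223.285 meV

Localizing a particle requires giving it sufficient momentum uncertainty:

1. From uncertainty principle: Δp ≥ ℏ/(2Δx)
   Δp_min = (1.055e-34 J·s) / (2 × 4.820e-12 m)
   Δp_min = 1.094e-23 kg·m/s

2. This momentum uncertainty corresponds to kinetic energy:
   KE ≈ (Δp)²/(2m) = (1.094e-23)²/(2 × 1.673e-27 kg)
   KE = 3.577e-20 J = 223.285 meV

Tighter localization requires more energy.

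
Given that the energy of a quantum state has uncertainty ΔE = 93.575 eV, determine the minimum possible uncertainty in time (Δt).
3.517 as

Using the energy-time uncertainty principle:
ΔEΔt ≥ ℏ/2

The minimum uncertainty in time is:
Δt_min = ℏ/(2ΔE)
Δt_min = (1.055e-34 J·s) / (2 × 1.499e-17 J)
Δt_min = 3.517e-18 s = 3.517 as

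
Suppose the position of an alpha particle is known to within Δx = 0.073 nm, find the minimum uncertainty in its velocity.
108.705 m/s

Using the Heisenberg uncertainty principle and Δp = mΔv:
ΔxΔp ≥ ℏ/2
Δx(mΔv) ≥ ℏ/2

The minimum uncertainty in velocity is:
Δv_min = ℏ/(2mΔx)
Δv_min = (1.055e-34 J·s) / (2 × 6.645e-27 kg × 7.300e-11 m)
Δv_min = 1.087e+02 m/s = 108.705 m/s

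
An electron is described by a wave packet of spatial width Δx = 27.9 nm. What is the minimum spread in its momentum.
1.890 × 10^-27 kg·m/s

For a wave packet, the spatial width Δx and momentum spread Δp are related by the uncertainty principle:
ΔxΔp ≥ ℏ/2

The minimum momentum spread is:
Δp_min = ℏ/(2Δx)
Δp_min = (1.055e-34 J·s) / (2 × 2.790e-08 m)
Δp_min = 1.890e-27 kg·m/s

A wave packet cannot have both a well-defined position and well-defined momentum.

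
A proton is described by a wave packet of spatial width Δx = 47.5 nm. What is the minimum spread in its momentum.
1.110 × 10^-27 kg·m/s

For a wave packet, the spatial width Δx and momentum spread Δp are related by the uncertainty principle:
ΔxΔp ≥ ℏ/2

The minimum momentum spread is:
Δp_min = ℏ/(2Δx)
Δp_min = (1.055e-34 J·s) / (2 × 4.750e-08 m)
Δp_min = 1.110e-27 kg·m/s

A wave packet cannot have both a well-defined position and well-defined momentum.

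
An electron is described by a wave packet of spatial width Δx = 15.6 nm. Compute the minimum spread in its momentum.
3.380 × 10^-27 kg·m/s

For a wave packet, the spatial width Δx and momentum spread Δp are related by the uncertainty principle:
ΔxΔp ≥ ℏ/2

The minimum momentum spread is:
Δp_min = ℏ/(2Δx)
Δp_min = (1.055e-34 J·s) / (2 × 1.560e-08 m)
Δp_min = 3.380e-27 kg·m/s

A wave packet cannot have both a well-defined position and well-defined momentum.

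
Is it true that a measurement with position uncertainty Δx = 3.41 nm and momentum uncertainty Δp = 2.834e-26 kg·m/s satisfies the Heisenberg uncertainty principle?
Yes, it satisfies the uncertainty principle.

Calculate the product ΔxΔp:
ΔxΔp = (3.410e-09 m) × (2.834e-26 kg·m/s)
ΔxΔp = 9.664e-35 J·s

Compare to the minimum allowed value ℏ/2:
ℏ/2 = 5.273e-35 J·s

Since ΔxΔp = 9.664e-35 J·s ≥ 5.273e-35 J·s = ℏ/2,
the measurement satisfies the uncertainty principle.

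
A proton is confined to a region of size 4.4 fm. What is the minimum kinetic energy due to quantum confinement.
267.947 keV

Using the uncertainty principle:

1. Position uncertainty: Δx ≈ 4.400e-15 m
2. Minimum momentum uncertainty: Δp = ℏ/(2Δx) = 1.198e-20 kg·m/s
3. Minimum kinetic energy:
   KE = (Δp)²/(2m) = (1.198e-20)²/(2 × 1.673e-27 kg)
   KE = 4.293e-14 J = 267.947 keV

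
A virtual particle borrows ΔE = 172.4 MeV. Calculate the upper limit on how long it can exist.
1.909 ys

Using the energy-time uncertainty principle:
ΔEΔt ≥ ℏ/2

For a virtual particle borrowing energy ΔE, the maximum lifetime is:
Δt_max = ℏ/(2ΔE)

Converting energy:
ΔE = 172.4 MeV = 2.762e-11 J

Δt_max = (1.055e-34 J·s) / (2 × 2.762e-11 J)
Δt_max = 1.909e-24 s = 1.909 ys

Virtual particles with higher borrowed energy exist for shorter times.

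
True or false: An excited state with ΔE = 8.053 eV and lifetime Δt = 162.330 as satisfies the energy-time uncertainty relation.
Yes, it satisfies the uncertainty relation.

Calculate the product ΔEΔt:
ΔE = 8.053 eV = 1.290e-18 J
ΔEΔt = (1.290e-18 J) × (1.623e-16 s)
ΔEΔt = 2.094e-34 J·s

Compare to the minimum allowed value ℏ/2:
ℏ/2 = 5.273e-35 J·s

Since ΔEΔt = 2.094e-34 J·s ≥ 5.273e-35 J·s = ℏ/2,
this satisfies the uncertainty relation.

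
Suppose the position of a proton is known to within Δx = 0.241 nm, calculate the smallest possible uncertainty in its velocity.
130.807 m/s

Using the Heisenberg uncertainty principle and Δp = mΔv:
ΔxΔp ≥ ℏ/2
Δx(mΔv) ≥ ℏ/2

The minimum uncertainty in velocity is:
Δv_min = ℏ/(2mΔx)
Δv_min = (1.055e-34 J·s) / (2 × 1.673e-27 kg × 2.410e-10 m)
Δv_min = 1.308e+02 m/s = 130.807 m/s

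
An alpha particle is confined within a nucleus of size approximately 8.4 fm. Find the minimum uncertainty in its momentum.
6.277 × 10^-21 kg·m/s

Using the Heisenberg uncertainty principle:
ΔxΔp ≥ ℏ/2

With Δx ≈ L = 8.400e-15 m (the confinement size):
Δp_min = ℏ/(2Δx)
Δp_min = (1.055e-34 J·s) / (2 × 8.400e-15 m)
Δp_min = 6.277e-21 kg·m/s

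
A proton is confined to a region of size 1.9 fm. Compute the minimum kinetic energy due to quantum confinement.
1.437 MeV

Using the uncertainty principle:

1. Position uncertainty: Δx ≈ 1.900e-15 m
2. Minimum momentum uncertainty: Δp = ℏ/(2Δx) = 2.775e-20 kg·m/s
3. Minimum kinetic energy:
   KE = (Δp)²/(2m) = (2.775e-20)²/(2 × 1.673e-27 kg)
   KE = 2.302e-13 J = 1.437 MeV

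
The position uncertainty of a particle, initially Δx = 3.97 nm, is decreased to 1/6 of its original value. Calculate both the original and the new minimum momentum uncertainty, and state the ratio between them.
Original Δp_min = 1.328 × 10^-26 kg·m/s; new Δp'_min = 7.969 × 10^-26 kg·m/s; ratio Δp'_min/Δp_min = 6.

From the uncertainty principle ΔxΔp ≥ ℏ/2, the minimum momentum uncertainty is Δp_min = ℏ/(2Δx).

Original (Δx = 3.97 nm = 3.970e-09 m):
Δp_min = (1.055e-34 J·s)/(2 × 3.970e-09 m) = 1.328e-26 kg·m/s

When Δx → (1/6)Δx:
Δp'_min = ℏ/(2 × (1/6)Δx) = 6 × ℏ/(2Δx) = 6 × Δp_min
Δp'_min = 6 × 1.328e-26 kg·m/s = 7.969e-26 kg·m/s

Since Δp_min ∝ 1/Δx, when Δx is decreased to 1/6 of its original value, Δp_min increases to 6 times its original value.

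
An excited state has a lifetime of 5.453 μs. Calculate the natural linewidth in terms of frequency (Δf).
14.593 kHz

Using the energy-time uncertainty principle and E = hf:
ΔEΔt ≥ ℏ/2
hΔf·Δt ≥ ℏ/2

The minimum frequency uncertainty is:
Δf = ℏ/(2hτ) = 1/(4πτ)
Δf = 1/(4π × 5.453e-06 s)
Δf = 1.459e+04 Hz = 14.593 kHz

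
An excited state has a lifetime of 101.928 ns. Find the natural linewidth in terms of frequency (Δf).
780.722 kHz

Using the energy-time uncertainty principle and E = hf:
ΔEΔt ≥ ℏ/2
hΔf·Δt ≥ ℏ/2

The minimum frequency uncertainty is:
Δf = ℏ/(2hτ) = 1/(4πτ)
Δf = 1/(4π × 1.019e-07 s)
Δf = 7.807e+05 Hz = 780.722 kHz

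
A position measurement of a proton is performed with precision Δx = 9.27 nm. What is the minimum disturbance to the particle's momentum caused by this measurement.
5.688 × 10^-27 kg·m/s

The uncertainty principle implies that measuring position disturbs momentum:
ΔxΔp ≥ ℏ/2

When we measure position with precision Δx, we necessarily introduce a momentum uncertainty:
Δp ≥ ℏ/(2Δx)
Δp_min = (1.055e-34 J·s) / (2 × 9.270e-09 m)
Δp_min = 5.688e-27 kg·m/s

The more precisely we measure position, the greater the momentum disturbance.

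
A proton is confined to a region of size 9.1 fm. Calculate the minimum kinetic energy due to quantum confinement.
62.643 keV

Using the uncertainty principle:

1. Position uncertainty: Δx ≈ 9.100e-15 m
2. Minimum momentum uncertainty: Δp = ℏ/(2Δx) = 5.794e-21 kg·m/s
3. Minimum kinetic energy:
   KE = (Δp)²/(2m) = (5.794e-21)²/(2 × 1.673e-27 kg)
   KE = 1.004e-14 J = 62.643 keV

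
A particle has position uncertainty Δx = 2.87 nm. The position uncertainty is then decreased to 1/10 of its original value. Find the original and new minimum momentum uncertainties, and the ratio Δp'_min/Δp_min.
Original Δp_min = 1.837 × 10^-26 kg·m/s; new Δp'_min = 1.837 × 10^-25 kg·m/s; ratio Δp'_min/Δp_min = 10.

From the uncertainty principle ΔxΔp ≥ ℏ/2, the minimum momentum uncertainty is Δp_min = ℏ/(2Δx).

Original (Δx = 2.87 nm = 2.870e-09 m):
Δp_min = (1.055e-34 J·s)/(2 × 2.870e-09 m) = 1.837e-26 kg·m/s

When Δx → (1/10)Δx:
Δp'_min = ℏ/(2 × (1/10)Δx) = 10 × ℏ/(2Δx) = 10 × Δp_min
Δp'_min = 10 × 1.837e-26 kg·m/s = 1.837e-25 kg·m/s

Since Δp_min ∝ 1/Δx, when Δx is decreased to 1/10 of its original value, Δp_min increases to 10 times its original value.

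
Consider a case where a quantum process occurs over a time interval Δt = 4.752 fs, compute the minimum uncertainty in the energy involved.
69.256 meV

Using the energy-time uncertainty principle:
ΔEΔt ≥ ℏ/2

The minimum uncertainty in energy is:
ΔE_min = ℏ/(2Δt)
ΔE_min = (1.055e-34 J·s) / (2 × 4.752e-15 s)
ΔE_min = 1.110e-20 J = 69.256 meV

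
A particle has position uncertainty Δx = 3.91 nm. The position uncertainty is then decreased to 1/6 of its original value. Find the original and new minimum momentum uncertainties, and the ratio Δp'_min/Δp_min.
Original Δp_min = 1.349 × 10^-26 kg·m/s; new Δp'_min = 8.091 × 10^-26 kg·m/s; ratio Δp'_min/Δp_min = 6.

From the uncertainty principle ΔxΔp ≥ ℏ/2, the minimum momentum uncertainty is Δp_min = ℏ/(2Δx).

Original (Δx = 3.91 nm = 3.910e-09 m):
Δp_min = (1.055e-34 J·s)/(2 × 3.910e-09 m) = 1.349e-26 kg·m/s

When Δx → (1/6)Δx:
Δp'_min = ℏ/(2 × (1/6)Δx) = 6 × ℏ/(2Δx) = 6 × Δp_min
Δp'_min = 6 × 1.349e-26 kg·m/s = 8.091e-26 kg·m/s

Since Δp_min ∝ 1/Δx, when Δx is decreased to 1/6 of its original value, Δp_min increases to 6 times its original value.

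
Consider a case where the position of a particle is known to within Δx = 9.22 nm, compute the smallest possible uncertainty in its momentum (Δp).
5.719 × 10^-27 kg·m/s

Using the Heisenberg uncertainty principle:
ΔxΔp ≥ ℏ/2

The minimum uncertainty in momentum is:
Δp_min = ℏ/(2Δx)
Δp_min = (1.055e-34 J·s) / (2 × 9.220e-09 m)
Δp_min = 5.719e-27 kg·m/s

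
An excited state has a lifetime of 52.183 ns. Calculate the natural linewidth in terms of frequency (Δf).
1.525 MHz

Using the energy-time uncertainty principle and E = hf:
ΔEΔt ≥ ℏ/2
hΔf·Δt ≥ ℏ/2

The minimum frequency uncertainty is:
Δf = ℏ/(2hτ) = 1/(4πτ)
Δf = 1/(4π × 5.218e-08 s)
Δf = 1.525e+06 Hz = 1.525 MHz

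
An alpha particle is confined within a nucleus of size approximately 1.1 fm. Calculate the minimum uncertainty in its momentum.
4.794 × 10^-20 kg·m/s

Using the Heisenberg uncertainty principle:
ΔxΔp ≥ ℏ/2

With Δx ≈ L = 1.100e-15 m (the confinement size):
Δp_min = ℏ/(2Δx)
Δp_min = (1.055e-34 J·s) / (2 × 1.100e-15 m)
Δp_min = 4.794e-20 kg·m/s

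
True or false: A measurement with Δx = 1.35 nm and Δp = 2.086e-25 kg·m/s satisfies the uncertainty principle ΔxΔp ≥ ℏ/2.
Yes, it satisfies the uncertainty principle.

Calculate the product ΔxΔp:
ΔxΔp = (1.350e-09 m) × (2.086e-25 kg·m/s)
ΔxΔp = 2.816e-34 J·s

Compare to the minimum allowed value ℏ/2:
ℏ/2 = 5.273e-35 J·s

Since ΔxΔp = 2.816e-34 J·s ≥ 5.273e-35 J·s = ℏ/2,
the measurement satisfies the uncertainty principle.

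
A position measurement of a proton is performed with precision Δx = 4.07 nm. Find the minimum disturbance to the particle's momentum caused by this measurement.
1.296 × 10^-26 kg·m/s

The uncertainty principle implies that measuring position disturbs momentum:
ΔxΔp ≥ ℏ/2

When we measure position with precision Δx, we necessarily introduce a momentum uncertainty:
Δp ≥ ℏ/(2Δx)
Δp_min = (1.055e-34 J·s) / (2 × 4.070e-09 m)
Δp_min = 1.296e-26 kg·m/s

The more precisely we measure position, the greater the momentum disturbance.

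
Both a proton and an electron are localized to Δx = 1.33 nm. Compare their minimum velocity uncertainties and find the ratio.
The electron has the larger minimum velocity uncertainty, by a ratio of 1836.2.

For both particles, Δp_min = ℏ/(2Δx) = 3.965e-26 kg·m/s (same for both).

The velocity uncertainty is Δv = Δp/m:
- proton: Δv = 3.965e-26 / 1.673e-27 = 2.370e+01 m/s = 23.703 m/s
- electron: Δv = 3.965e-26 / 9.109e-31 = 4.352e+04 m/s = 43.522 km/s

Ratio: 4.352e+04 / 2.370e+01 = 1836.2

The lighter particle has larger velocity uncertainty because Δv ∝ 1/m.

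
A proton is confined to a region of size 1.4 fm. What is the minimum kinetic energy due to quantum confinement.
2.647 MeV

Using the uncertainty principle:

1. Position uncertainty: Δx ≈ 1.400e-15 m
2. Minimum momentum uncertainty: Δp = ℏ/(2Δx) = 3.766e-20 kg·m/s
3. Minimum kinetic energy:
   KE = (Δp)²/(2m) = (3.766e-20)²/(2 × 1.673e-27 kg)
   KE = 4.240e-13 J = 2.647 MeV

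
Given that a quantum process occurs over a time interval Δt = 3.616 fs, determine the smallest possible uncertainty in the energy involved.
91.014 meV

Using the energy-time uncertainty principle:
ΔEΔt ≥ ℏ/2

The minimum uncertainty in energy is:
ΔE_min = ℏ/(2Δt)
ΔE_min = (1.055e-34 J·s) / (2 × 3.616e-15 s)
ΔE_min = 1.458e-20 J = 91.014 meV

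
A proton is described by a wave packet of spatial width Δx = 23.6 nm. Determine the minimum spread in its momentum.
2.234 × 10^-27 kg·m/s

For a wave packet, the spatial width Δx and momentum spread Δp are related by the uncertainty principle:
ΔxΔp ≥ ℏ/2

The minimum momentum spread is:
Δp_min = ℏ/(2Δx)
Δp_min = (1.055e-34 J·s) / (2 × 2.360e-08 m)
Δp_min = 2.234e-27 kg·m/s

A wave packet cannot have both a well-defined position and well-defined momentum.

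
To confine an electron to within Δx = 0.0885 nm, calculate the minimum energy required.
1.216 eV

Localizing a particle requires giving it sufficient momentum uncertainty:

1. From uncertainty principle: Δp ≥ ℏ/(2Δx)
   Δp_min = (1.055e-34 J·s) / (2 × 8.850e-11 m)
   Δp_min = 5.958e-25 kg·m/s

2. This momentum uncertainty corresponds to kinetic energy:
   KE ≈ (Δp)²/(2m) = (5.958e-25)²/(2 × 9.109e-31 kg)
   KE = 1.948e-19 J = 1.216 eV

Tighter localization requires more energy.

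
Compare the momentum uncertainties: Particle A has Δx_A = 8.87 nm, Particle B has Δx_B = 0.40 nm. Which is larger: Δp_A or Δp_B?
Particle B has the larger minimum momentum uncertainty, by a factor of 22.17.

For each particle, the minimum momentum uncertainty is Δp_min = ℏ/(2Δx):

Particle A: Δp_A = ℏ/(2×8.870e-09 m) = 5.945e-27 kg·m/s
Particle B: Δp_B = ℏ/(2×4.000e-10 m) = 1.318e-25 kg·m/s

Ratio: Δp_B/Δp_A = 22.17

Since Δp_min ∝ 1/Δx, the particle with smaller position uncertainty (B) has larger momentum uncertainty.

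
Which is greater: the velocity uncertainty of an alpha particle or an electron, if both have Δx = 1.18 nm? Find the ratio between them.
The electron has the larger minimum velocity uncertainty, by a ratio of 7294.3.

For both particles, Δp_min = ℏ/(2Δx) = 4.469e-26 kg·m/s (same for both).

The velocity uncertainty is Δv = Δp/m:
- alpha particle: Δv = 4.469e-26 / 6.645e-27 = 6.725e+00 m/s = 6.725 m/s
- electron: Δv = 4.469e-26 / 9.109e-31 = 4.905e+04 m/s = 49.054 km/s

Ratio: 4.905e+04 / 6.725e+00 = 7294.3

The lighter particle has larger velocity uncertainty because Δv ∝ 1/m.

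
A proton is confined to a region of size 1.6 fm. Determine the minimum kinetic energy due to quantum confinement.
2.026 MeV

Using the uncertainty principle:

1. Position uncertainty: Δx ≈ 1.600e-15 m
2. Minimum momentum uncertainty: Δp = ℏ/(2Δx) = 3.296e-20 kg·m/s
3. Minimum kinetic energy:
   KE = (Δp)²/(2m) = (3.296e-20)²/(2 × 1.673e-27 kg)
   KE = 3.247e-13 J = 2.026 MeV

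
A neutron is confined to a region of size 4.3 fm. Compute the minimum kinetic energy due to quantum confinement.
280.168 keV

Using the uncertainty principle:

1. Position uncertainty: Δx ≈ 4.300e-15 m
2. Minimum momentum uncertainty: Δp = ℏ/(2Δx) = 1.226e-20 kg·m/s
3. Minimum kinetic energy:
   KE = (Δp)²/(2m) = (1.226e-20)²/(2 × 1.675e-27 kg)
   KE = 4.489e-14 J = 280.168 keV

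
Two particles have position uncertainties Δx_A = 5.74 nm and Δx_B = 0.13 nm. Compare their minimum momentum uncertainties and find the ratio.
Particle B has the larger minimum momentum uncertainty, by a factor of 44.15.

For each particle, the minimum momentum uncertainty is Δp_min = ℏ/(2Δx):

Particle A: Δp_A = ℏ/(2×5.740e-09 m) = 9.186e-27 kg·m/s
Particle B: Δp_B = ℏ/(2×1.300e-10 m) = 4.056e-25 kg·m/s

Ratio: Δp_B/Δp_A = 44.15

Since Δp_min ∝ 1/Δx, the particle with smaller position uncertainty (B) has larger momentum uncertainty.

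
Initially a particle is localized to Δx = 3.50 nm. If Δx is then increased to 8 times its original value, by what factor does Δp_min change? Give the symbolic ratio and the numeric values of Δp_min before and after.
Original Δp_min = 1.507 × 10^-26 kg·m/s; new Δp'_min = 1.883 × 10^-27 kg·m/s; ratio Δp'_min/Δp_min = 1/8.

From the uncertainty principle ΔxΔp ≥ ℏ/2, the minimum momentum uncertainty is Δp_min = ℏ/(2Δx).

Original (Δx = 3.50 nm = 3.500e-09 m):
Δp_min = (1.055e-34 J·s)/(2 × 3.500e-09 m) = 1.507e-26 kg·m/s

When Δx → 8Δx:
Δp'_min = ℏ/(2 × 8Δx) = (1/8) × ℏ/(2Δx) = (1/8) × Δp_min
Δp'_min = 1/8 × 1.507e-26 kg·m/s = 1.883e-27 kg·m/s

Since Δp_min ∝ 1/Δx, when Δx is increased to 8 times its original value, Δp_min decreases to 1/8 of its original value.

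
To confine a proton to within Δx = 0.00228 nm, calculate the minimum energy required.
997.894 meV

Localizing a particle requires giving it sufficient momentum uncertainty:

1. From uncertainty principle: Δp ≥ ℏ/(2Δx)
   Δp_min = (1.055e-34 J·s) / (2 × 2.280e-12 m)
   Δp_min = 2.313e-23 kg·m/s

2. This momentum uncertainty corresponds to kinetic energy:
   KE ≈ (Δp)²/(2m) = (2.313e-23)²/(2 × 1.673e-27 kg)
   KE = 1.599e-19 J = 997.894 meV

Tighter localization requires more energy.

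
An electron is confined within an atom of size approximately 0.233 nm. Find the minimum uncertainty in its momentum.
2.263 × 10^-25 kg·m/s

Using the Heisenberg uncertainty principle:
ΔxΔp ≥ ℏ/2

With Δx ≈ L = 2.330e-10 m (the confinement size):
Δp_min = ℏ/(2Δx)
Δp_min = (1.055e-34 J·s) / (2 × 2.330e-10 m)
Δp_min = 2.263e-25 kg·m/s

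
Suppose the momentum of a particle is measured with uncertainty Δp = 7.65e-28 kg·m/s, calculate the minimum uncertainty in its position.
68.926 nm

Using the Heisenberg uncertainty principle:
ΔxΔp ≥ ℏ/2

The minimum uncertainty in position is:
Δx_min = ℏ/(2Δp)
Δx_min = (1.055e-34 J·s) / (2 × 7.650e-28 kg·m/s)
Δx_min = 6.893e-08 m = 68.926 nm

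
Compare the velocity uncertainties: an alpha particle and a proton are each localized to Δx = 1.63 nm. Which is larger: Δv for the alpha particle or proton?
The proton has the larger minimum velocity uncertainty, by a ratio of 4.0.

For both particles, Δp_min = ℏ/(2Δx) = 3.235e-26 kg·m/s (same for both).

The velocity uncertainty is Δv = Δp/m:
- alpha particle: Δv = 3.235e-26 / 6.645e-27 = 4.868e+00 m/s = 4.868 m/s
- proton: Δv = 3.235e-26 / 1.673e-27 = 1.934e+01 m/s = 19.340 m/s

Ratio: 1.934e+01 / 4.868e+00 = 4.0

The lighter particle has larger velocity uncertainty because Δv ∝ 1/m.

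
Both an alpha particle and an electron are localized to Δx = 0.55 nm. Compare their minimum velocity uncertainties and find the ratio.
The electron has the larger minimum velocity uncertainty, by a ratio of 7294.3.

For both particles, Δp_min = ℏ/(2Δx) = 9.587e-26 kg·m/s (same for both).

The velocity uncertainty is Δv = Δp/m:
- alpha particle: Δv = 9.587e-26 / 6.645e-27 = 1.443e+01 m/s = 14.428 m/s
- electron: Δv = 9.587e-26 / 9.109e-31 = 1.052e+05 m/s = 105.243 km/s

Ratio: 1.052e+05 / 1.443e+01 = 7294.3

The lighter particle has larger velocity uncertainty because Δv ∝ 1/m.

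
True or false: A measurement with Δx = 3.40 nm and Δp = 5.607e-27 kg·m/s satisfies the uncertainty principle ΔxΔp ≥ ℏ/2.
No, it violates the uncertainty principle (impossible measurement).

Calculate the product ΔxΔp:
ΔxΔp = (3.400e-09 m) × (5.607e-27 kg·m/s)
ΔxΔp = 1.906e-35 J·s

Compare to the minimum allowed value ℏ/2:
ℏ/2 = 5.273e-35 J·s

Since ΔxΔp = 1.906e-35 J·s < 5.273e-35 J·s = ℏ/2,
the measurement violates the uncertainty principle.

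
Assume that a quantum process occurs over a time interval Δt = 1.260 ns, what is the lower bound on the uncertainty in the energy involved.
261.195 neV

Using the energy-time uncertainty principle:
ΔEΔt ≥ ℏ/2

The minimum uncertainty in energy is:
ΔE_min = ℏ/(2Δt)
ΔE_min = (1.055e-34 J·s) / (2 × 1.260e-09 s)
ΔE_min = 4.185e-26 J = 261.195 neV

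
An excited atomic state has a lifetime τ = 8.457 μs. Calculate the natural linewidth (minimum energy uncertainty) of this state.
38.915 peV

Using the energy-time uncertainty principle:
ΔEΔt ≥ ℏ/2

The lifetime τ represents the time uncertainty Δt.
The natural linewidth (minimum energy uncertainty) is:

ΔE = ℏ/(2τ)
ΔE = (1.055e-34 J·s) / (2 × 8.457e-06 s)
ΔE = 6.235e-30 J = 38.915 peV

This natural linewidth limits the precision of spectroscopic measurements.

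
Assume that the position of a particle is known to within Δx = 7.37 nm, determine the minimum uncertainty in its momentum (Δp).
7.154 × 10^-27 kg·m/s

Using the Heisenberg uncertainty principle:
ΔxΔp ≥ ℏ/2

The minimum uncertainty in momentum is:
Δp_min = ℏ/(2Δx)
Δp_min = (1.055e-34 J·s) / (2 × 7.370e-09 m)
Δp_min = 7.154e-27 kg·m/s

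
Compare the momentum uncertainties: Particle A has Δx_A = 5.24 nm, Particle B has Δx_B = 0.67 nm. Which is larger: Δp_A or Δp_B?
Particle B has the larger minimum momentum uncertainty, by a factor of 7.82.

For each particle, the minimum momentum uncertainty is Δp_min = ℏ/(2Δx):

Particle A: Δp_A = ℏ/(2×5.240e-09 m) = 1.006e-26 kg·m/s
Particle B: Δp_B = ℏ/(2×6.700e-10 m) = 7.870e-26 kg·m/s

Ratio: Δp_B/Δp_A = 7.82

Since Δp_min ∝ 1/Δx, the particle with smaller position uncertainty (B) has larger momentum uncertainty.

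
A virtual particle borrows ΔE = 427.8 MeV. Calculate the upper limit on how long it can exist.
7.693 × 10^-25 s

Using the energy-time uncertainty principle:
ΔEΔt ≥ ℏ/2

For a virtual particle borrowing energy ΔE, the maximum lifetime is:
Δt_max = ℏ/(2ΔE)

Converting energy:
ΔE = 427.8 MeV = 6.854e-11 J

Δt_max = (1.055e-34 J·s) / (2 × 6.854e-11 J)
Δt_max = 7.693e-25 s = 7.693 × 10^-25 s

Virtual particles with higher borrowed energy exist for shorter times.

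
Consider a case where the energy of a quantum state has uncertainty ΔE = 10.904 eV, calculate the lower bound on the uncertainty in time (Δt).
30.182 as

Using the energy-time uncertainty principle:
ΔEΔt ≥ ℏ/2

The minimum uncertainty in time is:
Δt_min = ℏ/(2ΔE)
Δt_min = (1.055e-34 J·s) / (2 × 1.747e-18 J)
Δt_min = 3.018e-17 s = 30.182 as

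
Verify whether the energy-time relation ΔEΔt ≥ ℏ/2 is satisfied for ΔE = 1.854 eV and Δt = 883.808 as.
Yes, it satisfies the uncertainty relation.

Calculate the product ΔEΔt:
ΔE = 1.854 eV = 2.970e-19 J
ΔEΔt = (2.970e-19 J) × (8.838e-16 s)
ΔEΔt = 2.625e-34 J·s

Compare to the minimum allowed value ℏ/2:
ℏ/2 = 5.273e-35 J·s

Since ΔEΔt = 2.625e-34 J·s ≥ 5.273e-35 J·s = ℏ/2,
this satisfies the uncertainty relation.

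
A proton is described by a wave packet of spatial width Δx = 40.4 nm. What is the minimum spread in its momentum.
1.305 × 10^-27 kg·m/s

For a wave packet, the spatial width Δx and momentum spread Δp are related by the uncertainty principle:
ΔxΔp ≥ ℏ/2

The minimum momentum spread is:
Δp_min = ℏ/(2Δx)
Δp_min = (1.055e-34 J·s) / (2 × 4.040e-08 m)
Δp_min = 1.305e-27 kg·m/s

A wave packet cannot have both a well-defined position and well-defined momentum.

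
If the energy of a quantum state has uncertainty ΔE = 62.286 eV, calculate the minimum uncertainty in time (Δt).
5.284 as

Using the energy-time uncertainty principle:
ΔEΔt ≥ ℏ/2

The minimum uncertainty in time is:
Δt_min = ℏ/(2ΔE)
Δt_min = (1.055e-34 J·s) / (2 × 9.979e-18 J)
Δt_min = 5.284e-18 s = 5.284 as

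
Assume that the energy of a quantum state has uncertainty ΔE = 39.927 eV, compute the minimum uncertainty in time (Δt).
8.243 as

Using the energy-time uncertainty principle:
ΔEΔt ≥ ℏ/2

The minimum uncertainty in time is:
Δt_min = ℏ/(2ΔE)
Δt_min = (1.055e-34 J·s) / (2 × 6.397e-18 J)
Δt_min = 8.243e-18 s = 8.243 as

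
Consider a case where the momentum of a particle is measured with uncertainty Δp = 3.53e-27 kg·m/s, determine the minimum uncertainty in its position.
14.937 nm

Using the Heisenberg uncertainty principle:
ΔxΔp ≥ ℏ/2

The minimum uncertainty in position is:
Δx_min = ℏ/(2Δp)
Δx_min = (1.055e-34 J·s) / (2 × 3.530e-27 kg·m/s)
Δx_min = 1.494e-08 m = 14.937 nm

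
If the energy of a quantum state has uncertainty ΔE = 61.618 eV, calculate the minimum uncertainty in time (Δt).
5.341 as

Using the energy-time uncertainty principle:
ΔEΔt ≥ ℏ/2

The minimum uncertainty in time is:
Δt_min = ℏ/(2ΔE)
Δt_min = (1.055e-34 J·s) / (2 × 9.872e-18 J)
Δt_min = 5.341e-18 s = 5.341 as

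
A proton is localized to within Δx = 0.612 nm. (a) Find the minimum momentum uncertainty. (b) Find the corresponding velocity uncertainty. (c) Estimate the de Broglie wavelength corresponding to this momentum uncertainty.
(a) Δp_min = 8.616 × 10^-26 kg·m/s
(b) Δv_min = 51.511 m/s
(c) λ_dB = 7.691 nm

Step-by-step:

(a) From the uncertainty principle:
Δp_min = ℏ/(2Δx) = (1.055e-34 J·s)/(2 × 6.120e-10 m) = 8.616e-26 kg·m/s

(b) The velocity uncertainty:
Δv = Δp/m = (8.616e-26 kg·m/s)/(1.673e-27 kg) = 5.151e+01 m/s = 51.511 m/s

(c) The de Broglie wavelength for this momentum:
λ = h/p = (6.626e-34 J·s)/(8.616e-26 kg·m/s) = 7.691e-09 m = 7.691 nm

Note: The de Broglie wavelength is comparable to the localization size, as expected from wave-particle duality.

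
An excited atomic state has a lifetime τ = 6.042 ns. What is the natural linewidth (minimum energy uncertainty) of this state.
54.470 neV

Using the energy-time uncertainty principle:
ΔEΔt ≥ ℏ/2

The lifetime τ represents the time uncertainty Δt.
The natural linewidth (minimum energy uncertainty) is:

ΔE = ℏ/(2τ)
ΔE = (1.055e-34 J·s) / (2 × 6.042e-09 s)
ΔE = 8.727e-27 J = 54.470 neV

This natural linewidth limits the precision of spectroscopic measurements.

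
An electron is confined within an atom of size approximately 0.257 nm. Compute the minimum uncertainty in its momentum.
2.052 × 10^-25 kg·m/s

Using the Heisenberg uncertainty principle:
ΔxΔp ≥ ℏ/2

With Δx ≈ L = 2.570e-10 m (the confinement size):
Δp_min = ℏ/(2Δx)
Δp_min = (1.055e-34 J·s) / (2 × 2.570e-10 m)
Δp_min = 2.052e-25 kg·m/s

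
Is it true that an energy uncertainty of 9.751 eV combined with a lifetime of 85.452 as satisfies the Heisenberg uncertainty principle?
Yes, it satisfies the uncertainty relation.

Calculate the product ΔEΔt:
ΔE = 9.751 eV = 1.562e-18 J
ΔEΔt = (1.562e-18 J) × (8.545e-17 s)
ΔEΔt = 1.335e-34 J·s

Compare to the minimum allowed value ℏ/2:
ℏ/2 = 5.273e-35 J·s

Since ΔEΔt = 1.335e-34 J·s ≥ 5.273e-35 J·s = ℏ/2,
this satisfies the uncertainty relation.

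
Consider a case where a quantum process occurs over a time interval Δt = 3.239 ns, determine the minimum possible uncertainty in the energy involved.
101.607 neV

Using the energy-time uncertainty principle:
ΔEΔt ≥ ℏ/2

The minimum uncertainty in energy is:
ΔE_min = ℏ/(2Δt)
ΔE_min = (1.055e-34 J·s) / (2 × 3.239e-09 s)
ΔE_min = 1.628e-26 J = 101.607 neV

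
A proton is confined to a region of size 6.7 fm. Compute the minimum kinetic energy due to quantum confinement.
115.559 keV

Using the uncertainty principle:

1. Position uncertainty: Δx ≈ 6.700e-15 m
2. Minimum momentum uncertainty: Δp = ℏ/(2Δx) = 7.870e-21 kg·m/s
3. Minimum kinetic energy:
   KE = (Δp)²/(2m) = (7.870e-21)²/(2 × 1.673e-27 kg)
   KE = 1.851e-14 J = 115.559 keV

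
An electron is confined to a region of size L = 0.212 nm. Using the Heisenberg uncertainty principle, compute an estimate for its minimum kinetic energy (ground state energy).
211.929 meV

Using the uncertainty principle to estimate ground state energy:

1. The position uncertainty is approximately the confinement size:
   Δx ≈ L = 2.120e-10 m

2. From ΔxΔp ≥ ℏ/2, the minimum momentum uncertainty is:
   Δp ≈ ℏ/(2L) = 2.487e-25 kg·m/s

3. The kinetic energy is approximately:
   KE ≈ (Δp)²/(2m) = (2.487e-25)²/(2 × 9.109e-31 kg)
   KE ≈ 3.395e-20 J = 211.929 meV

This is an order-of-magnitude estimate of the ground state energy.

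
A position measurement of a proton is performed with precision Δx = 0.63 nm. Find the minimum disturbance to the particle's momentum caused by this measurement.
8.370 × 10^-26 kg·m/s

The uncertainty principle implies that measuring position disturbs momentum:
ΔxΔp ≥ ℏ/2

When we measure position with precision Δx, we necessarily introduce a momentum uncertainty:
Δp ≥ ℏ/(2Δx)
Δp_min = (1.055e-34 J·s) / (2 × 6.300e-10 m)
Δp_min = 8.370e-26 kg·m/s

The more precisely we measure position, the greater the momentum disturbance.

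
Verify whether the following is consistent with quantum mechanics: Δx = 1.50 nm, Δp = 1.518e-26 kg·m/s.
No, it violates the uncertainty principle (impossible measurement).

Calculate the product ΔxΔp:
ΔxΔp = (1.500e-09 m) × (1.518e-26 kg·m/s)
ΔxΔp = 2.277e-35 J·s

Compare to the minimum allowed value ℏ/2:
ℏ/2 = 5.273e-35 J·s

Since ΔxΔp = 2.277e-35 J·s < 5.273e-35 J·s = ℏ/2,
the measurement violates the uncertainty principle.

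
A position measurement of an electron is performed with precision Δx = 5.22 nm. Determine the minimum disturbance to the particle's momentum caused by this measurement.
1.010 × 10^-26 kg·m/s

The uncertainty principle implies that measuring position disturbs momentum:
ΔxΔp ≥ ℏ/2

When we measure position with precision Δx, we necessarily introduce a momentum uncertainty:
Δp ≥ ℏ/(2Δx)
Δp_min = (1.055e-34 J·s) / (2 × 5.220e-09 m)
Δp_min = 1.010e-26 kg·m/s

The more precisely we measure position, the greater the momentum disturbance.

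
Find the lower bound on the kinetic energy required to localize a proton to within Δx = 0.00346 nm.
433.313 meV

Localizing a particle requires giving it sufficient momentum uncertainty:

1. From uncertainty principle: Δp ≥ ℏ/(2Δx)
   Δp_min = (1.055e-34 J·s) / (2 × 3.460e-12 m)
   Δp_min = 1.524e-23 kg·m/s

2. This momentum uncertainty corresponds to kinetic energy:
   KE ≈ (Δp)²/(2m) = (1.524e-23)²/(2 × 1.673e-27 kg)
   KE = 6.942e-20 J = 433.313 meV

Tighter localization requires more energy.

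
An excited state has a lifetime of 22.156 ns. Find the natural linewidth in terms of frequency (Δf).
3.592 MHz

Using the energy-time uncertainty principle and E = hf:
ΔEΔt ≥ ℏ/2
hΔf·Δt ≥ ℏ/2

The minimum frequency uncertainty is:
Δf = ℏ/(2hτ) = 1/(4πτ)
Δf = 1/(4π × 2.216e-08 s)
Δf = 3.592e+06 Hz = 3.592 MHz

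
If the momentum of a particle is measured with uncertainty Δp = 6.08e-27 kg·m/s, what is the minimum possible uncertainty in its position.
8.672 nm

Using the Heisenberg uncertainty principle:
ΔxΔp ≥ ℏ/2

The minimum uncertainty in position is:
Δx_min = ℏ/(2Δp)
Δx_min = (1.055e-34 J·s) / (2 × 6.080e-27 kg·m/s)
Δx_min = 8.672e-09 m = 8.672 nm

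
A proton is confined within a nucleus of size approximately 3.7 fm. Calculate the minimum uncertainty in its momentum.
1.425 × 10^-20 kg·m/s

Using the Heisenberg uncertainty principle:
ΔxΔp ≥ ℏ/2

With Δx ≈ L = 3.700e-15 m (the confinement size):
Δp_min = ℏ/(2Δx)
Δp_min = (1.055e-34 J·s) / (2 × 3.700e-15 m)
Δp_min = 1.425e-20 kg·m/s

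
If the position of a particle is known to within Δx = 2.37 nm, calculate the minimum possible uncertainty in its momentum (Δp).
2.225 × 10^-26 kg·m/s

Using the Heisenberg uncertainty principle:
ΔxΔp ≥ ℏ/2

The minimum uncertainty in momentum is:
Δp_min = ℏ/(2Δx)
Δp_min = (1.055e-34 J·s) / (2 × 2.370e-09 m)
Δp_min = 2.225e-26 kg·m/s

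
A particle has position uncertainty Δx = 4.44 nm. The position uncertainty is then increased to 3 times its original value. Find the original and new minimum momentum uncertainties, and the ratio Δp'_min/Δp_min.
Original Δp_min = 1.188 × 10^-26 kg·m/s; new Δp'_min = 3.959 × 10^-27 kg·m/s; ratio Δp'_min/Δp_min = 1/3.

From the uncertainty principle ΔxΔp ≥ ℏ/2, the minimum momentum uncertainty is Δp_min = ℏ/(2Δx).

Original (Δx = 4.44 nm = 4.440e-09 m):
Δp_min = (1.055e-34 J·s)/(2 × 4.440e-09 m) = 1.188e-26 kg·m/s

When Δx → 3Δx:
Δp'_min = ℏ/(2 × 3Δx) = (1/3) × ℏ/(2Δx) = (1/3) × Δp_min
Δp'_min = 1/3 × 1.188e-26 kg·m/s = 3.959e-27 kg·m/s

Since Δp_min ∝ 1/Δx, when Δx is increased to 3 times its original value, Δp_min decreases to 1/3 of its original value.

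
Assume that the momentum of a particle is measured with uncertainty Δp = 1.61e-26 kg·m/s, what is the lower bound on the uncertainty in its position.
3.275 nm

Using the Heisenberg uncertainty principle:
ΔxΔp ≥ ℏ/2

The minimum uncertainty in position is:
Δx_min = ℏ/(2Δp)
Δx_min = (1.055e-34 J·s) / (2 × 1.610e-26 kg·m/s)
Δx_min = 3.275e-09 m = 3.275 nm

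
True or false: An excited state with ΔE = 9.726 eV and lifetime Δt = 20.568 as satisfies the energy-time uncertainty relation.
No, it violates the uncertainty relation.

Calculate the product ΔEΔt:
ΔE = 9.726 eV = 1.558e-18 J
ΔEΔt = (1.558e-18 J) × (2.057e-17 s)
ΔEΔt = 3.205e-35 J·s

Compare to the minimum allowed value ℏ/2:
ℏ/2 = 5.273e-35 J·s

Since ΔEΔt = 3.205e-35 J·s < 5.273e-35 J·s = ℏ/2,
this violates the uncertainty relation.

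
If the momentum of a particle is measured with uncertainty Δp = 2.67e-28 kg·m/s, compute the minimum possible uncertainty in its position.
197.485 nm

Using the Heisenberg uncertainty principle:
ΔxΔp ≥ ℏ/2

The minimum uncertainty in position is:
Δx_min = ℏ/(2Δp)
Δx_min = (1.055e-34 J·s) / (2 × 2.670e-28 kg·m/s)
Δx_min = 1.975e-07 m = 197.485 nm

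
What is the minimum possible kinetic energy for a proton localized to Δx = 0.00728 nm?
97.879 meV

Localizing a particle requires giving it sufficient momentum uncertainty:

1. From uncertainty principle: Δp ≥ ℏ/(2Δx)
   Δp_min = (1.055e-34 J·s) / (2 × 7.280e-12 m)
   Δp_min = 7.243e-24 kg·m/s

2. This momentum uncertainty corresponds to kinetic energy:
   KE ≈ (Δp)²/(2m) = (7.243e-24)²/(2 × 1.673e-27 kg)
   KE = 1.568e-20 J = 97.879 meV

Tighter localization requires more energy.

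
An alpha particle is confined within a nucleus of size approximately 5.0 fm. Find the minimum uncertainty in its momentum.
1.055 × 10^-20 kg·m/s

Using the Heisenberg uncertainty principle:
ΔxΔp ≥ ℏ/2

With Δx ≈ L = 5.000e-15 m (the confinement size):
Δp_min = ℏ/(2Δx)
Δp_min = (1.055e-34 J·s) / (2 × 5.000e-15 m)
Δp_min = 1.055e-20 kg·m/s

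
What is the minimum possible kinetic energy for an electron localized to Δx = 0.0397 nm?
6.043 eV

Localizing a particle requires giving it sufficient momentum uncertainty:

1. From uncertainty principle: Δp ≥ ℏ/(2Δx)
   Δp_min = (1.055e-34 J·s) / (2 × 3.970e-11 m)
   Δp_min = 1.328e-24 kg·m/s

2. This momentum uncertainty corresponds to kinetic energy:
   KE ≈ (Δp)²/(2m) = (1.328e-24)²/(2 × 9.109e-31 kg)
   KE = 9.683e-19 J = 6.043 eV

Tighter localization requires more energy.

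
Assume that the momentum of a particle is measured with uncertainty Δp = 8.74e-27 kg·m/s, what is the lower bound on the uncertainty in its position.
6.033 nm

Using the Heisenberg uncertainty principle:
ΔxΔp ≥ ℏ/2

The minimum uncertainty in position is:
Δx_min = ℏ/(2Δp)
Δx_min = (1.055e-34 J·s) / (2 × 8.740e-27 kg·m/s)
Δx_min = 6.033e-09 m = 6.033 nm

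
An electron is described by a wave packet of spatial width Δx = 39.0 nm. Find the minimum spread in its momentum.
1.352 × 10^-27 kg·m/s

For a wave packet, the spatial width Δx and momentum spread Δp are related by the uncertainty principle:
ΔxΔp ≥ ℏ/2

The minimum momentum spread is:
Δp_min = ℏ/(2Δx)
Δp_min = (1.055e-34 J·s) / (2 × 3.900e-08 m)
Δp_min = 1.352e-27 kg·m/s

A wave packet cannot have both a well-defined position and well-defined momentum.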